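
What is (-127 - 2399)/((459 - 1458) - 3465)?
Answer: 421/744 ≈ 0.56586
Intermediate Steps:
(-127 - 2399)/((459 - 1458) - 3465) = -2526/(-999 - 3465) = -2526/(-4464) = -2526*(-1/4464) = 421/744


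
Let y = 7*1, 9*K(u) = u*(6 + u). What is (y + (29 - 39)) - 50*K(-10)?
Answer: -2027/9 ≈ -225.22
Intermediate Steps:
K(u) = u*(6 + u)/9 (K(u) = (u*(6 + u))/9 = u*(6 + u)/9)
y = 7
(y + (29 - 39)) - 50*K(-10) = (7 + (29 - 39)) - 50*(-10)*(6 - 10)/9 = (7 - 10) - 50*(-10)*(-4)/9 = -3 - 50*40/9 = -3 - 2000/9 = -2027/9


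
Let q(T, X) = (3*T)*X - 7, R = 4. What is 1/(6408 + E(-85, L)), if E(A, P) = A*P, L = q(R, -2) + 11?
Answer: 1/8108 ≈ 0.00012334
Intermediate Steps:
q(T, X) = -7 + 3*T*X (q(T, X) = 3*T*X - 7 = -7 + 3*T*X)
L = -20 (L = (-7 + 3*4*(-2)) + 11 = (-7 - 24) + 11 = -31 + 11 = -20)
1/(6408 + E(-85, L)) = 1/(6408 - 85*(-20)) = 1/(6408 + 1700) = 1/8108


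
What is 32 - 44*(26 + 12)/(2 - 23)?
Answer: 2344/21 ≈ 111.62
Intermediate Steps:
32 - 44*(26 + 12)/(2 - 23) = 32 - 1672/(-21) = 32 - 1672*(-1)/21 = 32 - 44*(-38/21) = 32 + 1672/21 = 2344/21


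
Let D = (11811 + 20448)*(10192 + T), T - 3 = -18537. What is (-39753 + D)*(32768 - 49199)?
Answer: 4422310502661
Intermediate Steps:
T = -18534 (T = 3 - 18537 = -18534)
D = -269104578 (D = (11811 + 20448)*(10192 - 18534) = 32259*(-8342) = -269104578)
(-39753 + D)*(32768 - 49199) = (-39753 - 269104578)*(32768 - 49199) = -269144331*(-16431) = 4422310502661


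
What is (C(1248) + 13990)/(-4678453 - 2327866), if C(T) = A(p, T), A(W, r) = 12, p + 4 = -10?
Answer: -14002/7006319 ≈ -0.0019985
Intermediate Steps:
p = -14 (p = -4 - 10 = -14)
C(T) = 12
(C(1248) + 13990)/(-4678453 - 2327866) = (12 + 13990)/(-4678453 - 2327866) = 14002/(-7006319) = 14002*(-1/7006319) = -14002/7006319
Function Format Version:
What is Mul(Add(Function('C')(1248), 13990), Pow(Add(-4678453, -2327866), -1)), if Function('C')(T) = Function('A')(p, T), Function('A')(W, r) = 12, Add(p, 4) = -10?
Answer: Rational(-14002, 7006319) ≈ -0.0019985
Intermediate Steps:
p = -14 (p = Add(-4, -10) = -14)
Function('C')(T) = 12
Mul(Add(Function('C')(1248), 13990), Pow(Add(-4678453, -2327866), -1)) = Mul(Add(12, 13990), Pow(Add(-4678453, -2327866), -1)) = Mul(14002, Pow(-7006319, -1)) = Mul(14002, Rational(-1, 7006319)) = Rational(-14002, 7006319)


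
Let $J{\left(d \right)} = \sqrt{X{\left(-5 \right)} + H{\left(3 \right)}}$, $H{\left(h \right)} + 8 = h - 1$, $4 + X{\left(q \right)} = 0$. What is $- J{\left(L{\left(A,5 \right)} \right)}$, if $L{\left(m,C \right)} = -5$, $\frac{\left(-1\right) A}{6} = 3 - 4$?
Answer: $- i \sqrt{10} \approx - 3.1623 i$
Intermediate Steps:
$A = 6$ ($A = - 6 \left(3 - 4\right) = \left(-6\right) \left(-1\right) = 6$)
$X{\left(q \right)} = -4$ ($X{\left(q \right)} = -4 + 0 = -4$)
$H{\left(h \right)} = -9 + h$ ($H{\left(h \right)} = -8 + \left(h - 1\right) = -8 + \left(-1 + h\right) = -9 + h$)
$J{\left(d \right)} = i \sqrt{10}$ ($J{\left(d \right)} = \sqrt{-4 + \left(-9 + 3\right)} = \sqrt{-4 - 6} = \sqrt{-10} = i \sqrt{10}$)
$- J{\left(L{\left(A,5 \right)} \right)} = - i \sqrt{10}$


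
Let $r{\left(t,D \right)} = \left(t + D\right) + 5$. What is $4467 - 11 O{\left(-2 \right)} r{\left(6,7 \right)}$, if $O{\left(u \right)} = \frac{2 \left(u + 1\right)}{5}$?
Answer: $\frac{22731}{5} \approx 4546.2$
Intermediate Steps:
$O{\left(u \right)} = \frac{2}{5} + \frac{2 u}{5}$ ($O{\left(u \right)} = 2 \left(1 + u\right) \frac{1}{5} = \left(2 + 2 u\right) \frac{1}{5} = \frac{2}{5} + \frac{2 u}{5}$)
$r{\left(t,D \right)} = 5 + D + t$ ($r{\left(t,D \right)} = \left(D + t\right) + 5 = 5 + D + t$)
$4467 - 11 O{\left(-2 \right)} r{\left(6,7 \right)} = 4467 - 11 \left(\frac{2}{5} + \frac{2}{5} \left(-2\right)\right) \left(5 + 7 + 6\right) = 4467 - 11 \left(\frac{2}{5} - \frac{4}{5}\right) 18 = 4467 - 11 \left(- \frac{2}{5}\right) 18 = 4467 - \left(- \frac{22}{5}\right) 18 = 4467 - - \frac{396}{5} = 4467 + \frac{396}{5} = \frac{22731}{5}$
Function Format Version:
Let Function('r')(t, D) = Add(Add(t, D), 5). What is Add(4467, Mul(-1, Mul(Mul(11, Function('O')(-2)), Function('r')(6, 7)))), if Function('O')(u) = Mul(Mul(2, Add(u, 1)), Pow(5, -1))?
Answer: Rational(22731, 5) ≈ 4546.2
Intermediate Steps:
Function('O')(u) = Add(Rational(2, 5), Mul(Rational(2, 5), u)) (Function('O')(u) = Mul(Mul(2, Add(1, u)), Rational(1, 5)) = Mul(Add(2, Mul(2, u)), Rational(1, 5)) = Add(Rational(2, 5), Mul(Rational(2, 5), u)))
Function('r')(t, D) = Add(5, D, t) (Function('r')(t, D) = Add(Add(D, t), 5) = Add(5, D, t))
Add(4467, Mul(-1, Mul(Mul(11, Function('O')(-2)), Function('r')(6, 7)))) = Add(4467, Mul(-1, Mul(Mul(11, Add(Rational(2, 5), Mul(Rational(2, 5), -2))), Add(5, 7, 6)))) = Add(4467, Mul(-1, Mul(Mul(11, Add(Rational(2, 5), Rational(-4, 5))), 18))) = Add(4467, Mul(-1, Mul(Mul(11, Rational(-2, 5)), 18))) = Add(4467, Mul(-1, Mul(Rational(-22, 5), 18))) = Add(4467, Mul(-1, Rational(-396, 5))) = Add(4467, Rational(396, 5)) = Rational(22731, 5)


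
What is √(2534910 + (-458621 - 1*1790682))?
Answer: √285607 ≈ 534.42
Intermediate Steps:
√(2534910 + (-458621 - 1*1790682)) = √(2534910 + (-458621 - 1790682)) = √(2534910 - 2249303) = √285607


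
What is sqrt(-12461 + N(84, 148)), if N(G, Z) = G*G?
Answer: I*sqrt(5405) ≈ 73.519*I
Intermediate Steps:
N(G, Z) = G**2
sqrt(-12461 + N(84, 148)) = sqrt(-12461 + 84**2) = sqrt(-12461 + 7056) = sqrt(-5405) = I*sqrt(5405)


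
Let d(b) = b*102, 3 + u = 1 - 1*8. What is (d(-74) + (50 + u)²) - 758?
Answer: -6706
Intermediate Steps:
u = -10 (u = -3 + (1 - 1*8) = -3 + (1 - 8) = -3 - 7 = -10)
d(b) = 102*b
(d(-74) + (50 + u)²) - 758 = (102*(-74) + (50 - 10)²) - 758 = (-7548 + 40²) - 758 = (-7548 + 1600) - 758 = -5948 - 758 = -6706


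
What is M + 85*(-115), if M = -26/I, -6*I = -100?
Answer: -244414/25 ≈ -9776.6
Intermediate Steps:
I = 50/3 (I = -1/6*(-100) = 50/3 ≈ 16.667)
M = -39/25 (M = -26/50/3 = -26*3/50 = -39/25 ≈ -1.5600)
M + 85*(-115) = -39/25 + 85*(-115) = -39/25 - 9775 = -244414/25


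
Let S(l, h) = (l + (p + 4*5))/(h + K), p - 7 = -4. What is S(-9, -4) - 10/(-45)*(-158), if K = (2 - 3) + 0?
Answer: -1706/45 ≈ -37.911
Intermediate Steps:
p = 3 (p = 7 - 4 = 3)
K = -1 (K = -1 + 0 = -1)
S(l, h) = (23 + l)/(-1 + h) (S(l, h) = (l + (3 + 4*5))/(h - 1) = (l + (3 + 20))/(-1 + h) = (l + 23)/(-1 + h) = (23 + l)/(-1 + h))
S(-9, -4) - 10/(-45)*(-158) = (23 - 9)/(-1 - 4) - 10/(-45)*(-158) = 14/(-5) - 10*(-1/45)*(-158) = -⅕*14 + (2/9)*(-158) = -14/5 - 316/9 = -1706/45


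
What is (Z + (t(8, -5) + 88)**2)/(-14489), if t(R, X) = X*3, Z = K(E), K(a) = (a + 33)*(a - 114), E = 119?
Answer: -6089/14489 ≈ -0.42025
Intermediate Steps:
K(a) = (-114 + a)*(33 + a) (K(a) = (33 + a)*(-114 + a) = (-114 + a)*(33 + a))
Z = 760 (Z = -3762 + 119**2 - 81*119 = -3762 + 14161 - 9639 = 760)
t(R, X) = 3*X
(Z + (t(8, -5) + 88)**2)/(-14489) = (760 + (3*(-5) + 88)**2)/(-14489) = (760 + (-15 + 88)**2)*(-1/14489) = (760 + 73**2)*(-1/14489) = (760 + 5329)*(-1/14489) = 6089*(-1/14489) = -6089/14489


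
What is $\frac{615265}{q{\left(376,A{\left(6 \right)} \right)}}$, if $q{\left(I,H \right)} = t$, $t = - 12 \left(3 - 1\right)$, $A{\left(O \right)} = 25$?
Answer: $- \frac{615265}{24} \approx -25636.0$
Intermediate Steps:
$t = -24$ ($t = \left(-12\right) 2 = -24$)
$q{\left(I,H \right)} = -24$
$\frac{615265}{q{\left(376,A{\left(6 \right)} \right)}} = \frac{615265}{-24} = 615265 \left(- \frac{1}{24}\right) = - \frac{615265}{24}$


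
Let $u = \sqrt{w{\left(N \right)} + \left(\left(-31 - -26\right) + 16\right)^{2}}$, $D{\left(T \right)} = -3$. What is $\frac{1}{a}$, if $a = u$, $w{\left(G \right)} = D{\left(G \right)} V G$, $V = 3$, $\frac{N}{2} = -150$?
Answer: $\frac{\sqrt{2821}}{2821} \approx 0.018828$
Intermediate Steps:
$N = -300$ ($N = 2 \left(-150\right) = -300$)
$w{\left(G \right)} = - 9 G$ ($w{\left(G \right)} = \left(-3\right) 3 G = - 9 G$)
$u = \sqrt{2821}$ ($u = \sqrt{\left(-9\right) \left(-300\right) + \left(\left(-31 - -26\right) + 16\right)^{2}} = \sqrt{2700 + \left(\left(-31 + 26\right) + 16\right)^{2}} = \sqrt{2700 + \left(-5 + 16\right)^{2}} = \sqrt{2700 + 11^{2}} = \sqrt{2700 + 121} = \sqrt{2821} \approx 53.113$)
$a = \sqrt{2821} \approx 53.113$
$\frac{1}{a} = \frac{1}{\sqrt{2821}} = \frac{\sqrt{2821}}{2821}$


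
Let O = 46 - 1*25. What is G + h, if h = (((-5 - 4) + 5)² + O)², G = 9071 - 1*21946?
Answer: -11506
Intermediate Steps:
O = 21 (O = 46 - 25 = 21)
G = -12875 (G = 9071 - 21946 = -12875)
h = 1369 (h = (((-5 - 4) + 5)² + 21)² = ((-9 + 5)² + 21)² = ((-4)² + 21)² = (16 + 21)² = 37² = 1369)
G + h = -12875 + 1369 = -11506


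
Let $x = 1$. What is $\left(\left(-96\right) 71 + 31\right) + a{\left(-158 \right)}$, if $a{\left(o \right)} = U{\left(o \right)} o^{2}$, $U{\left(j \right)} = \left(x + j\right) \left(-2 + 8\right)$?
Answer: $-23522873$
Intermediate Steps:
$U{\left(j \right)} = 6 + 6 j$ ($U{\left(j \right)} = \left(1 + j\right) \left(-2 + 8\right) = \left(1 + j\right) 6 = 6 + 6 j$)
$a{\left(o \right)} = o^{2} \left(6 + 6 o\right)$ ($a{\left(o \right)} = \left(6 + 6 o\right) o^{2} = o^{2} \left(6 + 6 o\right)$)
$\left(\left(-96\right) 71 + 31\right) + a{\left(-158 \right)} = \left(\left(-96\right) 71 + 31\right) + 6 \left(-158\right)^{2} \left(1 - 158\right) = \left(-6816 + 31\right) + 6 \cdot 24964 \left(-157\right) = -6785 - 23516088 = -23522873$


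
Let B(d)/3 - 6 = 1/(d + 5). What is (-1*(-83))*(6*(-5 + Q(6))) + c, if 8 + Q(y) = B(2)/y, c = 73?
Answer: -34100/7 ≈ -4871.4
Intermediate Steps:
B(d) = 18 + 3/(5 + d) (B(d) = 18 + 3/(d + 5) = 18 + 3/(5 + d))
Q(y) = -8 + 129/(7*y) (Q(y) = -8 + (3*(31 + 6*2)/(5 + 2))/y = -8 + (3*(31 + 12)/7)/y = -8 + (3*(1/7)*43)/y = -8 + 129/(7*y))
(-1*(-83))*(6*(-5 + Q(6))) + c = (-1*(-83))*(6*(-5 + (-8 + (129/7)/6))) + 73 = 83*(6*(-5 + (-8 + (129/7)*(1/6)))) + 73 = 83*(6*(-5 + (-8 + 43/14))) + 73 = 83*(6*(-5 - 69/14)) + 73 = 83*(6*(-139/14)) + 73 = 83*(-417/7) + 73 = -34611/7 + 73 = -34100/7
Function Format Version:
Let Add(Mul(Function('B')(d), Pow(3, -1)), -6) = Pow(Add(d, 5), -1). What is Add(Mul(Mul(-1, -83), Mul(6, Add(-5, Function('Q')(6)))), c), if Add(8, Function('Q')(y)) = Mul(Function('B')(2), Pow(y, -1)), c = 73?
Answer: Rational(-34100, 7) ≈ -4871.4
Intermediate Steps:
Function('B')(d) = Add(18, Mul(3, Pow(Add(5, d), -1))) (Function('B')(d) = Add(18, Mul(3, Pow(Add(d, 5), -1))) = Add(18, Mul(3, Pow(Add(5, d), -1))))
Function('Q')(y) = Add(-8, Mul(Rational(129, 7), Pow(y, -1))) (Function('Q')(y) = Add(-8, Mul(Mul(3, Pow(Add(5, 2), -1), Add(31, Mul(6, 2))), Pow(y, -1))) = Add(-8, Mul(Mul(3, Pow(7, -1), Add(31, 12)), Pow(y, -1))) = Add(-8, Mul(Mul(3, Rational(1, 7), 43), Pow(y, -1))) = Add(-8, Mul(Rational(129, 7), Pow(y, -1))))
Add(Mul(Mul(-1, -83), Mul(6, Add(-5, Function('Q')(6)))), c) = Add(Mul(Mul(-1, -83), Mul(6, Add(-5, Add(-8, Mul(Rational(129, 7), Pow(6, -1)))))), 73) = Add(Mul(83, Mul(6, Add(-5, Add(-8, Mul(Rational(129, 7), Rational(1, 6)))))), 73) = Add(Mul(83, Mul(6, Add(-5, Add(-8, Rational(43, 14))))), 73) = Add(Mul(83, Mul(6, Add(-5, Rational(-69, 14)))), 73) = Add(Mul(83, Mul(6, Rational(-139, 14))), 73) = Add(Mul(83, Rational(-417, 7)), 73) = Add(Rational(-34611, 7), 73) = Rational(-34100, 7)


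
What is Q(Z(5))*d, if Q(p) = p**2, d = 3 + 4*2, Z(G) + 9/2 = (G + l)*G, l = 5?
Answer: 91091/4 ≈ 22773.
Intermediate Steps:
Z(G) = -9/2 + G*(5 + G) (Z(G) = -9/2 + (G + 5)*G = -9/2 + (5 + G)*G = -9/2 + G*(5 + G))
d = 11 (d = 3 + 8 = 11)
Q(Z(5))*d = (-9/2 + 5**2 + 5*5)**2*11 = (-9/2 + 25 + 25)**2*11 = (91/2)**2*11 = (8281/4)*11 = 91091/4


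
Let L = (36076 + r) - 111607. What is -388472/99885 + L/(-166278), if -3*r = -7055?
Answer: -28642414753/8304339015 ≈ -3.4491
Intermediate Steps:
r = 7055/3 (r = -⅓*(-7055) = 7055/3 ≈ 2351.7)
L = -219538/3 (L = (36076 + 7055/3) - 111607 = 115283/3 - 111607 = -219538/3 ≈ -73179.)
-388472/99885 + L/(-166278) = -388472/99885 - 219538/3/(-166278) = -388472*1/99885 - 219538/3*(-1/166278) = -388472/99885 + 109769/249417 = -28642414753/8304339015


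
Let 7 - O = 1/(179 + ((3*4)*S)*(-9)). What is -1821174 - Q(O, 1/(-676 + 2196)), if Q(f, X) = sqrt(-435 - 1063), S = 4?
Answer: -1821174 - I*sqrt(1498) ≈ -1.8212e+6 - 38.704*I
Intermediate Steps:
O = 1772/253 (O = 7 - 1/(179 + ((3*4)*4)*(-9)) = 7 - 1/(179 + (12*4)*(-9)) = 7 - 1/(179 + 48*(-9)) = 7 - 1/(179 - 432) = 7 - 1/(-253) = 7 - 1*(-1/253) = 7 + 1/253 = 1772/253 ≈ 7.0040)
Q(f, X) = I*sqrt(1498) (Q(f, X) = sqrt(-1498) = I*sqrt(1498))
-1821174 - Q(O, 1/(-676 + 2196)) = -1821174 - I*sqrt(1498)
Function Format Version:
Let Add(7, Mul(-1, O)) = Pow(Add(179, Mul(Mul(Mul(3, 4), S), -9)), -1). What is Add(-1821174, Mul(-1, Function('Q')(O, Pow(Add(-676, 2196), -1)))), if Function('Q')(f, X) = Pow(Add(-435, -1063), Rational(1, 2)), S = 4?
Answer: Add(-1821174, Mul(-1, I, Pow(1498, Rational(1, 2)))) ≈ Add(-1.8212e+6, Mul(-38.704, I))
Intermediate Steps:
O = Rational(1772, 253) (O = Add(7, Mul(-1, Pow(Add(179, Mul(Mul(Mul(3, 4), 4), -9)), -1))) = Add(7, Mul(-1, Pow(Add(179, Mul(Mul(12, 4), -9)), -1))) = Add(7, Mul(-1, Pow(Add(179, Mul(48, -9)), -1))) = Add(7, Mul(-1, Pow(Add(179, -432), -1))) = Add(7, Mul(-1, Pow(-253, -1))) = Add(7, Mul(-1, Rational(-1, 253))) = Add(7, Rational(1, 253)) = Rational(1772, 253) ≈ 7.0040)
Function('Q')(f, X) = Mul(I, Pow(1498, Rational(1, 2))) (Function('Q')(f, X) = Pow(-1498, Rational(1, 2)) = Mul(I, Pow(1498, Rational(1, 2))))
Add(-1821174, Mul(-1, Function('Q')(O, Pow(Add(-676, 2196), -1)))) = Add(-1821174, Mul(-1, Mul(I, Pow(1498, Rational(1, 2))))) = Add(-1821174, Mul(-1, I, Pow(1498, Rational(1, 2))))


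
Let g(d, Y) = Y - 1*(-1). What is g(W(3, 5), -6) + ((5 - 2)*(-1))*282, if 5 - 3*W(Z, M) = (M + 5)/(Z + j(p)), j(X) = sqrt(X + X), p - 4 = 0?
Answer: -851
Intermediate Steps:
p = 4 (p = 4 + 0 = 4)
j(X) = sqrt(2)*sqrt(X) (j(X) = sqrt(2*X) = sqrt(2)*sqrt(X))
W(Z, M) = 5/3 - (5 + M)/(3*(Z + 2*sqrt(2))) (W(Z, M) = 5/3 - (M + 5)/(3*(Z + sqrt(2)*sqrt(4))) = 5/3 - (5 + M)/(3*(Z + sqrt(2)*2)) = 5/3 - (5 + M)/(3*(Z + 2*sqrt(2))))
g(d, Y) = 1 + Y (g(d, Y) = Y + 1 = 1 + Y)
g(W(3, 5), -6) + ((5 - 2)*(-1))*282 = (1 - 6) + ((5 - 2)*(-1))*282 = -5 + (3*(-1))*282 = -5 - 3*282 = -5 - 846 = -851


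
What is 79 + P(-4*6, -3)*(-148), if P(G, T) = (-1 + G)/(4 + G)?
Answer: -106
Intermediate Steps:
P(G, T) = (-1 + G)/(4 + G)
79 + P(-4*6, -3)*(-148) = 79 + ((-1 - 4*6)/(4 - 4*6))*(-148) = 79 + ((-1 - 24)/(4 - 24))*(-148) = 79 + (-25/(-20))*(-148) = 79 - 1/20*(-25)*(-148) = 79 + (5/4)*(-148) = 79 - 185 = -106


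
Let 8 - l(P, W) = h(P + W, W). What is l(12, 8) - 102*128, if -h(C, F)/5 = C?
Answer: -12948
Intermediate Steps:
h(C, F) = -5*C
l(P, W) = 8 + 5*P + 5*W (l(P, W) = 8 - (-5)*(P + W) = 8 - (-5*P - 5*W) = 8 + (5*P + 5*W) = 8 + 5*P + 5*W)
l(12, 8) - 102*128 = (8 + 5*12 + 5*8) - 102*128 = (8 + 60 + 40) - 13056 = 108 - 13056 = -12948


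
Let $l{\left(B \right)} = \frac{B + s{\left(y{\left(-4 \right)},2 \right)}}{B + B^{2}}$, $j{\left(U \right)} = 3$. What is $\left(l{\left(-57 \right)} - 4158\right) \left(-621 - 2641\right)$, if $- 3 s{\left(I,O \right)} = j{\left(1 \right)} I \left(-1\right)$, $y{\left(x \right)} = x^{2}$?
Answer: $\frac{3092463841}{228} \approx 1.3563 \cdot 10^{7}$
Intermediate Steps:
$s{\left(I,O \right)} = I$ ($s{\left(I,O \right)} = - \frac{3 I \left(-1\right)}{3} = - \frac{\left(-3\right) I}{3} = I$)
$l{\left(B \right)} = \frac{16 + B}{B + B^{2}}$ ($l{\left(B \right)} = \frac{B + \left(-4\right)^{2}}{B + B^{2}} = \frac{B + 16}{B + B^{2}} = \frac{16 + B}{B + B^{2}}$)
$\left(l{\left(-57 \right)} - 4158\right) \left(-621 - 2641\right) = \left(\frac{16 - 57}{\left(-57\right) \left(1 - 57\right)} - 4158\right) \left(-621 - 2641\right) = \left(\left(- \frac{1}{57}\right) \frac{1}{-56} \left(-41\right) - 4158\right) \left(-3262\right) = \left(\left(- \frac{1}{57}\right) \left(- \frac{1}{56}\right) \left(-41\right) - 4158\right) \left(-3262\right) = \left(- \frac{41}{3192} - 4158\right) \left(-3262\right) = \left(- \frac{13272377}{3192}\right) \left(-3262\right) = \frac{3092463841}{228}$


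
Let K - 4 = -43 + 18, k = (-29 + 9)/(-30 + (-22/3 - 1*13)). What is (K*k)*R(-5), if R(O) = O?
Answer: 6300/151 ≈ 41.722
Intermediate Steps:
k = 60/151 (k = -20/(-30 + (-22*⅓ - 13)) = -20/(-30 + (-22/3 - 13)) = -20/(-30 - 61/3) = -20/(-151/3) = -20*(-3/151) = 60/151 ≈ 0.39735)
K = -21 (K = 4 + (-43 + 18) = 4 - 25 = -21)
(K*k)*R(-5) = -21*60/151*(-5) = -1260/151*(-5) = 6300/151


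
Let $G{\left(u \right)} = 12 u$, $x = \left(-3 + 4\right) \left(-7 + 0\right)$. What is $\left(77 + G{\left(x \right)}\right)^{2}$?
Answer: $49$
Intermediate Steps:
$x = -7$ ($x = 1 \left(-7\right) = -7$)
$\left(77 + G{\left(x \right)}\right)^{2} = \left(77 + 12 \left(-7\right)\right)^{2} = \left(77 - 84\right)^{2} = \left(-7\right)^{2} = 49$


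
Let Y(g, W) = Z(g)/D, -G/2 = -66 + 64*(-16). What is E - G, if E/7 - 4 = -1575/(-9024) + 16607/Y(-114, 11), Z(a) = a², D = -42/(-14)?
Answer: -6919093655/3257664 ≈ -2123.9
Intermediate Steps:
G = 2180 (G = -2*(-66 + 64*(-16)) = -2*(-66 - 1024) = -2*(-1090) = 2180)
D = 3 (D = -42*(-1/14) = 3)
Y(g, W) = g²/3
E = 182613865/3257664 (E = 28 + 7*(-1575/(-9024) + 16607/(((⅓)*(-114)²))) = 28 + 7*(-1575*(-1/9024) + 16607/(((⅓)*12996))) = 28 + 7*(525/3008 + 16607/4332) = 28 + 7*(13057039/3257664) = 28 + 91399273/3257664 = 182613865/3257664 ≈ 56.057)
E - G = 182613865/3257664 - 1*2180 = 182613865/3257664 - 2180 = -6919093655/3257664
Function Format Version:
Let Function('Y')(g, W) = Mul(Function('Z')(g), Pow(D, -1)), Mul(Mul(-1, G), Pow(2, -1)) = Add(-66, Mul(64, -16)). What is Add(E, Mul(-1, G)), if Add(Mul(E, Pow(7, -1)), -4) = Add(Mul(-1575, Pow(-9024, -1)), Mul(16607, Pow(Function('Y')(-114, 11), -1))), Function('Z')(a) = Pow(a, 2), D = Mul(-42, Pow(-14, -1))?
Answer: Rational(-6919093655, 3257664) ≈ -2123.9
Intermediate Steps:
G = 2180 (G = Mul(-2, Add(-66, Mul(64, -16))) = Mul(-2, Add(-66, -1024)) = Mul(-2, -1090) = 2180)
D = 3 (D = Mul(-42, Rational(-1, 14)) = 3)
Function('Y')(g, W) = Mul(Rational(1, 3), Pow(g, 2)) (Function('Y')(g, W) = Mul(Pow(g, 2), Pow(3, -1)) = Mul(Pow(g, 2), Rational(1, 3)) = Mul(Rational(1, 3), Pow(g, 2)))
E = Rational(182613865, 3257664) (E = Add(28, Mul(7, Add(Mul(-1575, Pow(-9024, -1)), Mul(16607, Pow(Mul(Rational(1, 3), Pow(-114, 2)), -1))))) = Add(28, Mul(7, Add(Mul(-1575, Rational(-1, 9024)), Mul(16607, Pow(Mul(Rational(1, 3), 12996), -1))))) = Add(28, Mul(7, Add(Rational(525, 3008), Mul(16607, Pow(4332, -1))))) = Add(28, Mul(7, Add(Rational(525, 3008), Mul(16607, Rational(1, 4332))))) = Add(28, Mul(7, Add(Rational(525, 3008), Rational(16607, 4332)))) = Add(28, Mul(7, Rational(13057039, 3257664))) = Add(28, Rational(91399273, 3257664)) = Rational(182613865, 3257664) ≈ 56.057)
Add(E, Mul(-1, G)) = Add(Rational(182613865, 3257664), Mul(-1, 2180)) = Add(Rational(182613865, 3257664), -2180) = Rational(-6919093655, 3257664)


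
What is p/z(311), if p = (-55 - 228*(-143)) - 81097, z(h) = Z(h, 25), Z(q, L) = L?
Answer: -48548/25 ≈ -1941.9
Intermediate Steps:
z(h) = 25
p = -48548 (p = (-55 + 32604) - 81097 = 32549 - 81097 = -48548)
p/z(311) = -48548/25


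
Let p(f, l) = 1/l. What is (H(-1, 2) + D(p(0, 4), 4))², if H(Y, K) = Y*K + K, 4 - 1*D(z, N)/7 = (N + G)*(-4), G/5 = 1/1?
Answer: 78400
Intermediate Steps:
G = 5 (G = 5/1 = 5*1 = 5)
D(z, N) = 168 + 28*N (D(z, N) = 28 - 7*(N + 5)*(-4) = 28 - 7*(5 + N)*(-4) = 28 - 7*(-20 - 4*N) = 28 + (140 + 28*N) = 168 + 28*N)
H(Y, K) = K + K*Y (H(Y, K) = K*Y + K = K + K*Y)
(H(-1, 2) + D(p(0, 4), 4))² = (2*(1 - 1) + (168 + 28*4))² = (2*0 + (168 + 112))² = (0 + 280)² = 280² = 78400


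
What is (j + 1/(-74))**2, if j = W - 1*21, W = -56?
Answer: 32478601/5476 ≈ 5931.1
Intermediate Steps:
j = -77 (j = -56 - 1*21 = -56 - 21 = -77)
(j + 1/(-74))**2 = (-77 + 1/(-74))**2 = (-77 - 1/74)**2 = (-5699/74)**2 = 32478601/5476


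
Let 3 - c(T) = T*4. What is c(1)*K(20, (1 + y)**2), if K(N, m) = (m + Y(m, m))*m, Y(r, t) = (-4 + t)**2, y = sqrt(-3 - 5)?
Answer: -98 - 916*I*sqrt(2) ≈ -98.0 - 1295.4*I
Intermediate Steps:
y = 2*I*sqrt(2) (y = sqrt(-8) = 2*I*sqrt(2) ≈ 2.8284*I)
c(T) = 3 - 4*T (c(T) = 3 - T*4 = 3 - 4*T)
K(N, m) = m*(m + (-4 + m)**2) (K(N, m) = (m + (-4 + m)**2)*m = m*(m + (-4 + m)**2))
c(1)*K(20, (1 + y)**2) = (3 - 4*1)*((1 + 2*I*sqrt(2))**2*((1 + 2*I*sqrt(2))**2 + (-4 + (1 + 2*I*sqrt(2))**2)**2)) = (3 - 4)*((1 + 2*I*sqrt(2))**2*((1 + 2*I*sqrt(2))**2 + (-4 + (1 + 2*I*sqrt(2))**2)**2)) = -(1 + 2*I*sqrt(2))**2*((1 + 2*I*sqrt(2))**2 + (-4 + (1 + 2*I*sqrt(2))**2)**2)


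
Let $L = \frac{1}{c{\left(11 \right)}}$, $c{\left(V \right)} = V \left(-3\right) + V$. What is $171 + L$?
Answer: $\frac{3761}{22} \approx 170.95$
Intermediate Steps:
$c{\left(V \right)} = - 2 V$ ($c{\left(V \right)} = - 3 V + V = - 2 V$)
$L = - \frac{1}{22}$ ($L = \frac{1}{\left(-2\right) 11} = \frac{1}{-22} = - \frac{1}{22} \approx -0.045455$)
$171 + L = 171 - \frac{1}{22} = \frac{3761}{22}$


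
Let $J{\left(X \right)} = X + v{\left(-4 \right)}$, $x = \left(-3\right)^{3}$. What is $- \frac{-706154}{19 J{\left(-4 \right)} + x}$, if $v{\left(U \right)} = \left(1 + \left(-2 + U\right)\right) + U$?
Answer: $- \frac{353077}{137} \approx -2577.2$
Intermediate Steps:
$v{\left(U \right)} = -1 + 2 U$ ($v{\left(U \right)} = \left(-1 + U\right) + U = -1 + 2 U$)
$x = -27$
$J{\left(X \right)} = -9 + X$ ($J{\left(X \right)} = X + \left(-1 + 2 \left(-4\right)\right) = X - 9 = -9 + X$)
$- \frac{-706154}{19 J{\left(-4 \right)} + x} = - \frac{-706154}{19 \left(-9 - 4\right) - 27} = - \frac{-706154}{19 \left(-13\right) - 27} = - \frac{-706154}{-247 - 27} = - \frac{-706154}{-274} = - \frac{\left(-706154\right) \left(-1\right)}{274} = \left(-1\right) \frac{353077}{137} = - \frac{353077}{137}$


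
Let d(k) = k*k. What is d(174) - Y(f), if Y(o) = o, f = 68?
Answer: 30208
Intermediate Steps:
d(k) = k²
d(174) - Y(f) = 174² - 1*68 = 30276 - 68 = 30208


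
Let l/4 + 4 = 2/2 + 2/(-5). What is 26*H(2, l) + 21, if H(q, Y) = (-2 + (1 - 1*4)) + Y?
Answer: -2313/5 ≈ -462.60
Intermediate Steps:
l = -68/5 (l = -16 + 4*(2/2 + 2/(-5)) = -16 + 4*(2*(½) + 2*(-⅕)) = -16 + 4*(1 - ⅖) = -16 + 4*(⅗) = -16 + 12/5 = -68/5 ≈ -13.600)
H(q, Y) = -5 + Y (H(q, Y) = (-2 + (1 - 4)) + Y = (-2 - 3) + Y = -5 + Y)
26*H(2, l) + 21 = 26*(-5 - 68/5) + 21 = 26*(-93/5) + 21 = -2418/5 + 21 = -2313/5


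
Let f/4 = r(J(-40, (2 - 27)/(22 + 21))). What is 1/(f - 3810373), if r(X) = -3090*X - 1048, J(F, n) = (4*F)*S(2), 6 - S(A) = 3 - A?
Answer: 1/6073435 ≈ 1.6465e-7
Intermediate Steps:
S(A) = 3 + A (S(A) = 6 - (3 - A) = 6 + (-3 + A) = 3 + A)
J(F, n) = 20*F (J(F, n) = (4*F)*(3 + 2) = (4*F)*5 = 20*F)
r(X) = -1048 - 3090*X
f = 9883808 (f = 4*(-1048 - 61800*(-40)) = 4*(-1048 - 3090*(-800)) = 4*(-1048 + 2472000) = 4*2470952 = 9883808)
1/(f - 3810373) = 1/(9883808 - 3810373) = 1/6073435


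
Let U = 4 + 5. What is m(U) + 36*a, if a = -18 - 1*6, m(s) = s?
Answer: -855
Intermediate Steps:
U = 9
a = -24 (a = -18 - 6 = -24)
m(U) + 36*a = 9 + 36*(-24) = 9 - 864 = -855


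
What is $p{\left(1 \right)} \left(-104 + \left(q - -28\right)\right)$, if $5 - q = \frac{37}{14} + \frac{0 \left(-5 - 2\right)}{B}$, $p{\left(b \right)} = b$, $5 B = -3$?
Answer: $- \frac{1031}{14} \approx -73.643$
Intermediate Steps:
$B = - \frac{3}{5}$ ($B = \frac{1}{5} \left(-3\right) = - \frac{3}{5} \approx -0.6$)
$q = \frac{33}{14}$ ($q = 5 - \left(\frac{37}{14} + \frac{0 \left(-5 - 2\right)}{- \frac{3}{5}}\right) = 5 - \left(37 \cdot \frac{1}{14} + 0 \left(-7\right) \left(- \frac{5}{3}\right)\right) = 5 - \left(\frac{37}{14} + 0 \left(- \frac{5}{3}\right)\right) = 5 - \left(\frac{37}{14} + 0\right) = 5 - \frac{37}{14} = \frac{33}{14} \approx 2.3571$)
$p{\left(1 \right)} \left(-104 + \left(q - -28\right)\right) = 1 \left(-104 + \left(\frac{33}{14} - -28\right)\right) = 1 \left(-104 + \left(\frac{33}{14} + 28\right)\right) = 1 \left(-104 + \frac{425}{14}\right) = 1 \left(- \frac{1031}{14}\right) = - \frac{1031}{14}$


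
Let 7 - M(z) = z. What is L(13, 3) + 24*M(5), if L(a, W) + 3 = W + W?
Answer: 51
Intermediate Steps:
L(a, W) = -3 + 2*W (L(a, W) = -3 + (W + W) = -3 + 2*W)
M(z) = 7 - z
L(13, 3) + 24*M(5) = (-3 + 2*3) + 24*(7 - 1*5) = (-3 + 6) + 24*(7 - 5) = 3 + 24*2 = 3 + 48 = 51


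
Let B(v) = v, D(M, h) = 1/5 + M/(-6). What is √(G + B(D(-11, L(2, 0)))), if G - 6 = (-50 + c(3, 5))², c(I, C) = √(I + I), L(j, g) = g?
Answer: √(2262630 - 90000*√6)/30 ≈ 47.635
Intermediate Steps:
c(I, C) = √2*√I (c(I, C) = √(2*I) = √2*√I)
D(M, h) = ⅕ - M/6 (D(M, h) = 1*(⅕) + M*(-⅙) = ⅕ - M/6)
G = 6 + (-50 + √6)² (G = 6 + (-50 + √2*√3)² = 6 + (-50 + √6)² ≈ 2267.1)
√(G + B(D(-11, L(2, 0)))) = √((2512 - 100*√6) + (⅕ - ⅙*(-11))) = √((2512 - 100*√6) + (⅕ + 11/6)) = √((2512 - 100*√6) + 61/30) = √(75421/30 - 100*√6)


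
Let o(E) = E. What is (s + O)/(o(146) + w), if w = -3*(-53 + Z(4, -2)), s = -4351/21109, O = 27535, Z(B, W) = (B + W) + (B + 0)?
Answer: 30591156/318857 ≈ 95.940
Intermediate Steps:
Z(B, W) = W + 2*B (Z(B, W) = (B + W) + B = W + 2*B)
s = -229/1111 (s = -4351*1/21109 = -229/1111 ≈ -0.20612)
w = 141 (w = -3*(-53 + (-2 + 2*4)) = -3*(-53 + (-2 + 8)) = -3*(-53 + 6) = -3*(-47) = 141)
(s + O)/(o(146) + w) = (-229/1111 + 27535)/(146 + 141) = (30591156/1111)/287 = (30591156/1111)*(1/287) = 30591156/318857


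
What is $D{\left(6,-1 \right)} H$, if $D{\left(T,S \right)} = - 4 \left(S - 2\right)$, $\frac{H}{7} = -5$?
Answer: $-420$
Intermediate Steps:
$H = -35$ ($H = 7 \left(-5\right) = -35$)
$D{\left(T,S \right)} = 8 - 4 S$ ($D{\left(T,S \right)} = - 4 \left(-2 + S\right) = 8 - 4 S$)
$D{\left(6,-1 \right)} H = \left(8 - -4\right) \left(-35\right) = \left(8 + 4\right) \left(-35\right) = 12 \left(-35\right) = -420$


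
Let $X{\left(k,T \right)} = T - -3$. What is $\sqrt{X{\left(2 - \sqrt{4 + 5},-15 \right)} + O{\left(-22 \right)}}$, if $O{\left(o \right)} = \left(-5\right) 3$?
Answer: $3 i \sqrt{3} \approx 5.1962 i$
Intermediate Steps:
$O{\left(o \right)} = -15$
$X{\left(k,T \right)} = 3 + T$ ($X{\left(k,T \right)} = T + 3 = 3 + T$)
$\sqrt{X{\left(2 - \sqrt{4 + 5},-15 \right)} + O{\left(-22 \right)}} = \sqrt{\left(3 - 15\right) - 15} = \sqrt{-12 - 15} = \sqrt{-27} = 3 i \sqrt{3}$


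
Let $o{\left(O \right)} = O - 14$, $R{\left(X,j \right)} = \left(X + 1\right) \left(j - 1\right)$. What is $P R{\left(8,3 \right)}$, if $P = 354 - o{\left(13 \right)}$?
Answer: $6390$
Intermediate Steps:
$R{\left(X,j \right)} = \left(1 + X\right) \left(-1 + j\right)$
$o{\left(O \right)} = -14 + O$
$P = 355$ ($P = 354 - \left(-14 + 13\right) = 354 - -1 = 354 + 1 = 355$)
$P R{\left(8,3 \right)} = 355 \left(-1 + 3 - 8 + 8 \cdot 3\right) = 355 \left(-1 + 3 - 8 + 24\right) = 355 \cdot 18 = 6390$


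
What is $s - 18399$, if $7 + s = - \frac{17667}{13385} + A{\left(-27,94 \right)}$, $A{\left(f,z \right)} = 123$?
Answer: $- \frac{244735622}{13385} \approx -18284.0$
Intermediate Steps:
$s = \frac{1534993}{13385}$ ($s = -7 + \left(- \frac{17667}{13385} + 123\right) = -7 + \frac{1628688}{13385} = \frac{1534993}{13385} \approx 114.68$)
$s - 18399 = \frac{1534993}{13385} - 18399 = - \frac{244735622}{13385}$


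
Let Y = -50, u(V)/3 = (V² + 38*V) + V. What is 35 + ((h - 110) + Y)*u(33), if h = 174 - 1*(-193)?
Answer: 1475531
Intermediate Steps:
h = 367 (h = 174 + 193 = 367)
u(V) = 3*V² + 117*V (u(V) = 3*((V² + 38*V) + V) = 3*(V² + 39*V) = 3*V² + 117*V)
35 + ((h - 110) + Y)*u(33) = 35 + ((367 - 110) - 50)*(3*33*(39 + 33)) = 35 + (257 - 50)*(3*33*72) = 35 + 207*7128 = 35 + 1475496 = 1475531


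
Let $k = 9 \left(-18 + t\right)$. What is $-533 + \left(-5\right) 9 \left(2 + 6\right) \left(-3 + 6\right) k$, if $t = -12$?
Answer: $291067$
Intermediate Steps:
$k = -270$ ($k = 9 \left(-18 - 12\right) = 9 \left(-30\right) = -270$)
$-533 + \left(-5\right) 9 \left(2 + 6\right) \left(-3 + 6\right) k = -533 + \left(-5\right) 9 \left(2 + 6\right) \left(-3 + 6\right) \left(-270\right) = -533 + - 45 \cdot 8 \cdot 3 \left(-270\right) = -533 + \left(-45\right) 24 \left(-270\right) = -533 - -291600 = -533 + 291600 = 291067$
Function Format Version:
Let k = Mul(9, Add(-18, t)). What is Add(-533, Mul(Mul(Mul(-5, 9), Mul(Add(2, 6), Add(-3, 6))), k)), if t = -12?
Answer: 291067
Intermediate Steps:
k = -270 (k = Mul(9, Add(-18, -12)) = Mul(9, -30) = -270)
Add(-533, Mul(Mul(Mul(-5, 9), Mul(Add(2, 6), Add(-3, 6))), k)) = Add(-533, Mul(Mul(Mul(-5, 9), Mul(Add(2, 6), Add(-3, 6))), -270)) = Add(-533, Mul(Mul(-45, Mul(8, 3)), -270)) = Add(-533, Mul(Mul(-45, 24), -270)) = Add(-533, Mul(-1080, -270)) = Add(-533, 291600) = 291067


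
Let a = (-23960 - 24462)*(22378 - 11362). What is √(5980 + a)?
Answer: 2*I*√133352693 ≈ 23096.0*I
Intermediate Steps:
a = -533416752 (a = -48422*11016 = -533416752)
√(5980 + a) = √(5980 - 533416752) = √(-533410772) = 2*I*√133352693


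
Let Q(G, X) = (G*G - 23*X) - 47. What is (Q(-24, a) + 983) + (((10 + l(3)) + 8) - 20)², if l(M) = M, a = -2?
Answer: 1559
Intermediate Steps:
Q(G, X) = -47 + G² - 23*X (Q(G, X) = (G² - 23*X) - 47 = -47 + G² - 23*X)
(Q(-24, a) + 983) + (((10 + l(3)) + 8) - 20)² = ((-47 + (-24)² - 23*(-2)) + 983) + (((10 + 3) + 8) - 20)² = ((-47 + 576 + 46) + 983) + ((13 + 8) - 20)² = (575 + 983) + (21 - 20)² = 1558 + 1² = 1558 + 1 = 1559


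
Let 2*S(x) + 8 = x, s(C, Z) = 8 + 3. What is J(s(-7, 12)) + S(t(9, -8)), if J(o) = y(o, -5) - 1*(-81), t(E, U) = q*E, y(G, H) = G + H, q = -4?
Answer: 65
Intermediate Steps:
s(C, Z) = 11
t(E, U) = -4*E
S(x) = -4 + x/2
J(o) = 76 + o (J(o) = (o - 5) - 1*(-81) = (-5 + o) + 81 = 76 + o)
J(s(-7, 12)) + S(t(9, -8)) = (76 + 11) + (-4 + (-4*9)/2) = 87 + (-4 + (½)*(-36)) = 87 + (-4 - 18) = 87 - 22 = 65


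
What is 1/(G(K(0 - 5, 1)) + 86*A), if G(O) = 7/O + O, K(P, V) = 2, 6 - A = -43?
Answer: 2/8439 ≈ 0.00023699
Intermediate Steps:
A = 49 (A = 6 - 1*(-43) = 6 + 43 = 49)
G(O) = O + 7/O
1/(G(K(0 - 5, 1)) + 86*A) = 1/((2 + 7/2) + 86*49) = 1/((2 + 7*(½)) + 4214) = 1/((2 + 7/2) + 4214) = 1/(11/2 + 4214) = 1/(8439/2) = 2/8439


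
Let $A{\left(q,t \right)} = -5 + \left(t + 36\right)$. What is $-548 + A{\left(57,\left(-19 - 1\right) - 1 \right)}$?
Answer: $-538$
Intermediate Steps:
$A{\left(q,t \right)} = 31 + t$ ($A{\left(q,t \right)} = -5 + \left(36 + t\right) = 31 + t$)
$-548 + A{\left(57,\left(-19 - 1\right) - 1 \right)} = -548 + \left(31 - 21\right) = -548 + 10 = -538$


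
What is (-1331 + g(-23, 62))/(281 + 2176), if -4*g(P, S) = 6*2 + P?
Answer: -253/468 ≈ -0.54060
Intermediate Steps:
g(P, S) = -3 - P/4 (g(P, S) = -(6*2 + P)/4 = -(12 + P)/4 = -3 - P/4)
(-1331 + g(-23, 62))/(281 + 2176) = (-1331 + (-3 - ¼*(-23)))/(281 + 2176) = (-1331 + (-3 + 23/4))/2457 = (-1331 + 11/4)*(1/2457) = -5313/4*1/2457 = -253/468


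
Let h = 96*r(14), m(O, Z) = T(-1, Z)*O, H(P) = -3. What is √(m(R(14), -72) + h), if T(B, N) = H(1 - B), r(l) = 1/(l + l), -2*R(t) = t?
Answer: 3*√133/7 ≈ 4.9425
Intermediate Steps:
R(t) = -t/2
r(l) = 1/(2*l)
T(B, N) = -3
m(O, Z) = -3*O
h = 24/7 (h = 96*((½)/14) = 96*((½)*(1/14)) = 96*(1/28) = 24/7 ≈ 3.4286)
√(m(R(14), -72) + h) = √(-(-3)*14/2 + 24/7) = √(-3*(-7) + 24/7) = √(21 + 24/7) = √(171/7) = 3*√133/7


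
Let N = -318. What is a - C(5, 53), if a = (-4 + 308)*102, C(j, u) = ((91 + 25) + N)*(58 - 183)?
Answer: 5758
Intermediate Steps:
C(j, u) = 25250 (C(j, u) = ((91 + 25) - 318)*(58 - 183) = (116 - 318)*(-125) = -202*(-125) = 25250)
a = 31008 (a = 304*102 = 31008)
a - C(5, 53) = 31008 - 1*25250 = 31008 - 25250 = 5758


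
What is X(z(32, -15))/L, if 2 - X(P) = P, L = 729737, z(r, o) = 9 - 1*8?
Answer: 1/729737 ≈ 1.3704e-6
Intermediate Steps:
z(r, o) = 1 (z(r, o) = 9 - 8 = 1)
X(P) = 2 - P
X(z(32, -15))/L = (2 - 1*1)/729737 = (2 - 1)*(1/729737) = 1*(1/729737) = 1/729737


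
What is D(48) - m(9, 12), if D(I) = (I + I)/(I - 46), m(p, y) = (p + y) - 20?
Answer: 47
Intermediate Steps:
m(p, y) = -20 + p + y
D(I) = 2*I/(-46 + I) (D(I) = (2*I)/(-46 + I) = 2*I/(-46 + I))
D(48) - m(9, 12) = 2*48/(-46 + 48) - (-20 + 9 + 12) = 2*48/2 - 1*1 = 2*48*(1/2) - 1 = 48 - 1 = 47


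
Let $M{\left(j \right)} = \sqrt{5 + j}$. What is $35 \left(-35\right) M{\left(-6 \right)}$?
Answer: $- 1225 i \approx - 1225.0 i$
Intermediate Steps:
$35 \left(-35\right) M{\left(-6 \right)} = 35 \left(-35\right) \sqrt{5 - 6} = - 1225 \sqrt{-1} = - 1225 i$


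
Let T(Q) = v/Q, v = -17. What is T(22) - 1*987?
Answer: -21731/22 ≈ -987.77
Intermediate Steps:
T(Q) = -17/Q
T(22) - 1*987 = -17/22 - 1*987 = -17*1/22 - 987 = -17/22 - 987 = -21731/22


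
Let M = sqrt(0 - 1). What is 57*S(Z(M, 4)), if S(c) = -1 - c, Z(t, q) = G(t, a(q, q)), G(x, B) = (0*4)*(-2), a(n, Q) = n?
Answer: -57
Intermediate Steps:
M = I (M = sqrt(-1) = I ≈ 1.0*I)
G(x, B) = 0 (G(x, B) = 0*(-2) = 0)
Z(t, q) = 0
57*S(Z(M, 4)) = 57*(-1 - 1*0) = 57*(-1 + 0) = 57*(-1) = -57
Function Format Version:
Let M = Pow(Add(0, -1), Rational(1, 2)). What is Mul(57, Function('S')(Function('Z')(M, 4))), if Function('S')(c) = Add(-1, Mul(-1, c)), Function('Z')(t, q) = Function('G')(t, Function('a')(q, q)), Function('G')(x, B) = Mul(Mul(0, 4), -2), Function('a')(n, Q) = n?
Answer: -57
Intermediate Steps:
M = I (M = Pow(-1, Rational(1, 2)) = I ≈ Mul(1.0000, I))
Function('G')(x, B) = 0 (Function('G')(x, B) = Mul(0, -2) = 0)
Function('Z')(t, q) = 0
Mul(57, Function('S')(Function('Z')(M, 4))) = Mul(57, Add(-1, Mul(-1, 0))) = Mul(57, Add(-1, 0)) = Mul(57, -1) = -57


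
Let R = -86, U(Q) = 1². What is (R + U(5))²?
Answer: 7225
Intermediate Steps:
U(Q) = 1
(R + U(5))² = (-86 + 1)² = (-85)² = 7225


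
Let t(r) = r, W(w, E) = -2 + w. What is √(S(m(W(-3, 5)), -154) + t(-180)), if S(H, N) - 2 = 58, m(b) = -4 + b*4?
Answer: 2*I*√30 ≈ 10.954*I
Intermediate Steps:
m(b) = -4 + 4*b
S(H, N) = 60 (S(H, N) = 2 + 58 = 60)
√(S(m(W(-3, 5)), -154) + t(-180)) = √(60 - 180) = √(-120) = 2*I*√30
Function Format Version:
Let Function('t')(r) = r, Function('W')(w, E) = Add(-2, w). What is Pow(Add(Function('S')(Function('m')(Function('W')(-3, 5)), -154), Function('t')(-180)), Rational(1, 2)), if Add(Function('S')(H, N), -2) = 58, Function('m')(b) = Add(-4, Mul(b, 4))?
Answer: Mul(2, I, Pow(30, Rational(1, 2))) ≈ Mul(10.954, I)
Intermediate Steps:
Function('m')(b) = Add(-4, Mul(4, b))
Function('S')(H, N) = 60 (Function('S')(H, N) = Add(2, 58) = 60)
Pow(Add(Function('S')(Function('m')(Function('W')(-3, 5)), -154), Function('t')(-180)), Rational(1, 2)) = Pow(Add(60, -180), Rational(1, 2)) = Pow(-120, Rational(1, 2)) = Mul(2, I, Pow(30, Rational(1, 2)))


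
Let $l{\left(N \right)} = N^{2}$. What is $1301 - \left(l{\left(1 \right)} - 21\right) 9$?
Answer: $1481$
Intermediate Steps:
$1301 - \left(l{\left(1 \right)} - 21\right) 9 = 1301 - \left(1^{2} - 21\right) 9 = 1301 - \left(1 - 21\right) 9 = 1301 - \left(-20\right) 9 = 1301 - -180 = 1301 + 180 = 1481$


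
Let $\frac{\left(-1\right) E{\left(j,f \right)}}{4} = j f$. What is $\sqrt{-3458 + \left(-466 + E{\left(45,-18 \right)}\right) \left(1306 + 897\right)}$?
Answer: $4 \sqrt{381729} \approx 2471.4$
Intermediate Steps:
$E{\left(j,f \right)} = - 4 f j$ ($E{\left(j,f \right)} = - 4 j f = - 4 f j$)
$\sqrt{-3458 + \left(-466 + E{\left(45,-18 \right)}\right) \left(1306 + 897\right)} = \sqrt{-3458 + \left(-466 - \left(-72\right) 45\right) \left(1306 + 897\right)} = \sqrt{-3458 + \left(-466 + 3240\right) 2203} = \sqrt{-3458 + 2774 \cdot 2203} = \sqrt{-3458 + 6111122} = \sqrt{6107664} = 4 \sqrt{381729}$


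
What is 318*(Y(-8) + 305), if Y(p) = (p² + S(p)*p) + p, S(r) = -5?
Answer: 127518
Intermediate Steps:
Y(p) = p² - 4*p (Y(p) = (p² - 5*p) + p = p² - 4*p)
318*(Y(-8) + 305) = 318*(-8*(-4 - 8) + 305) = 318*(-8*(-12) + 305) = 318*(96 + 305) = 318*401 = 127518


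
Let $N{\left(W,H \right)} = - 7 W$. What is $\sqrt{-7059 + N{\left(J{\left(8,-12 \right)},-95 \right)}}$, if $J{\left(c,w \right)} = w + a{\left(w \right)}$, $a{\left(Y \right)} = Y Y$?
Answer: $3 i \sqrt{887} \approx 89.348 i$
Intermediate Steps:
$a{\left(Y \right)} = Y^{2}$
$J{\left(c,w \right)} = w + w^{2}$
$\sqrt{-7059 + N{\left(J{\left(8,-12 \right)},-95 \right)}} = \sqrt{-7059 - 7 \left(- 12 \left(1 - 12\right)\right)} = \sqrt{-7059 - 7 \left(\left(-12\right) \left(-11\right)\right)} = \sqrt{-7059 - 924} = \sqrt{-7983} = 3 i \sqrt{887}$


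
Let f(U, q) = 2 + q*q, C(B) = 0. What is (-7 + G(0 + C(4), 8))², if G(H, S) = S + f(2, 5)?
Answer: 784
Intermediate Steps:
f(U, q) = 2 + q²
G(H, S) = 27 + S (G(H, S) = S + (2 + 5²) = S + (2 + 25) = S + 27 = 27 + S)
(-7 + G(0 + C(4), 8))² = (-7 + (27 + 8))² = (-7 + 35)² = 28² = 784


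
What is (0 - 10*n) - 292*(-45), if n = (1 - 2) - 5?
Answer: 13200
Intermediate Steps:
n = -6 (n = -1 - 5 = -6)
(0 - 10*n) - 292*(-45) = (0 - 10*(-6)) - 292*(-45) = (0 + 60) + 13140 = 60 + 13140 = 13200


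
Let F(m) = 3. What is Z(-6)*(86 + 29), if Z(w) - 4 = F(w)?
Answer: 805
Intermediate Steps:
Z(w) = 7 (Z(w) = 4 + 3 = 7)
Z(-6)*(86 + 29) = 7*(86 + 29) = 7*115 = 805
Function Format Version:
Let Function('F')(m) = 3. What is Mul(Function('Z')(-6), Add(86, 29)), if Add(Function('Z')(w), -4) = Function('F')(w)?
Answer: 805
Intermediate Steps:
Function('Z')(w) = 7 (Function('Z')(w) = Add(4, 3) = 7)
Mul(Function('Z')(-6), Add(86, 29)) = Mul(7, Add(86, 29)) = Mul(7, 115) = 805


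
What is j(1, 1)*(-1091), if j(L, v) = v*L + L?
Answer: -2182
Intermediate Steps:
j(L, v) = L + L*v (j(L, v) = L*v + L = L + L*v)
j(1, 1)*(-1091) = (1*(1 + 1))*(-1091) = (1*2)*(-1091) = 2*(-1091) = -2182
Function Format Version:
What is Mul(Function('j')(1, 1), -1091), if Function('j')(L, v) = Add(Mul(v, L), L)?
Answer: -2182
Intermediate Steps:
Function('j')(L, v) = Add(L, Mul(L, v)) (Function('j')(L, v) = Add(Mul(L, v), L) = Add(L, Mul(L, v)))
Mul(Function('j')(1, 1), -1091) = Mul(Mul(1, Add(1, 1)), -1091) = Mul(Mul(1, 2), -1091) = Mul(2, -1091) = -2182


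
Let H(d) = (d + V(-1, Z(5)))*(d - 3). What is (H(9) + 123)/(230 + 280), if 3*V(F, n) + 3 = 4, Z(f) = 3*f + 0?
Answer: 179/510 ≈ 0.35098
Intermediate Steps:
Z(f) = 3*f
V(F, n) = ⅓ (V(F, n) = -1 + (⅓)*4 = -1 + 4/3 = ⅓)
H(d) = (-3 + d)*(⅓ + d) (H(d) = (d + ⅓)*(d - 3) = (⅓ + d)*(-3 + d) = (-3 + d)*(⅓ + d))
(H(9) + 123)/(230 + 280) = ((-1 + 9² - 8/3*9) + 123)/(230 + 280) = ((-1 + 81 - 24) + 123)/510 = (56 + 123)*(1/510) = 179*(1/510) = 179/510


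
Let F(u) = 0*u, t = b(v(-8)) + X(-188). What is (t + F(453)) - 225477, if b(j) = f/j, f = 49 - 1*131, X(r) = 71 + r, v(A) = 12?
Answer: -1353605/6 ≈ -2.2560e+5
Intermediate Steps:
f = -82 (f = 49 - 131 = -82)
b(j) = -82/j
t = -743/6 (t = -82/12 + (71 - 188) = -82*1/12 - 117 = -41/6 - 117 = -743/6 ≈ -123.83)
F(u) = 0
(t + F(453)) - 225477 = (-743/6 + 0) - 225477 = -743/6 - 225477 = -1353605/6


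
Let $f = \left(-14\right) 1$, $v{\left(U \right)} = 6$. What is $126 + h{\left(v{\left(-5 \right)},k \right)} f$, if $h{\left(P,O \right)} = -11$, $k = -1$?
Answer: $280$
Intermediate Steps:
$f = -14$
$126 + h{\left(v{\left(-5 \right)},k \right)} f = 126 - -154 = 126 + 154 = 280$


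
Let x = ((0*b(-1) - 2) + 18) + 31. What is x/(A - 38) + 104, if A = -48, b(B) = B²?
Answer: 8897/86 ≈ 103.45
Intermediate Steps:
x = 47 (x = ((0*(-1)² - 2) + 18) + 31 = ((0*1 - 2) + 18) + 31 = ((0 - 2) + 18) + 31 = (-2 + 18) + 31 = 16 + 31 = 47)
x/(A - 38) + 104 = 47/(-48 - 38) + 104 = 47/(-86) + 104 = 47*(-1/86) + 104 = -47/86 + 104 = 8897/86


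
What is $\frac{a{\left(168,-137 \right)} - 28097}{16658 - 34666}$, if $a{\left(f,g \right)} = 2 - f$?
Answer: $\frac{28263}{18008} \approx 1.5695$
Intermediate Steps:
$\frac{a{\left(168,-137 \right)} - 28097}{16658 - 34666} = \frac{\left(2 - 168\right) - 28097}{16658 - 34666} = \frac{\left(2 - 168\right) - 28097}{-18008} = \left(-166 - 28097\right) \left(- \frac{1}{18008}\right) = \left(-28263\right) \left(- \frac{1}{18008}\right) = \frac{28263}{18008}$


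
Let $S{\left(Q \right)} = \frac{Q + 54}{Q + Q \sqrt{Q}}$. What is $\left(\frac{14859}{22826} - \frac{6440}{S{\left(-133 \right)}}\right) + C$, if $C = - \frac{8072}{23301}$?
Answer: $- \frac{455543319272647}{42017621454} - \frac{856520 i \sqrt{133}}{79} \approx -10842.0 - 1.2504 \cdot 10^{5} i$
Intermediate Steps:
$S{\left(Q \right)} = \frac{54 + Q}{Q + Q^{\frac{3}{2}}}$
$C = - \frac{8072}{23301} \approx -0.34642$
$\left(\frac{14859}{22826} - \frac{6440}{S{\left(-133 \right)}}\right) + C = \left(\frac{14859}{22826} - \frac{6440}{\frac{1}{-133 + \left(-133\right)^{\frac{3}{2}}} \left(54 - 133\right)}\right) - \frac{8072}{23301} = \left(14859 \cdot \frac{1}{22826} - \frac{6440}{\frac{1}{-133 - 133 i \sqrt{133}} \left(-79\right)}\right) - \frac{8072}{23301} = \left(\frac{14859}{22826} - \frac{6440}{\left(-79\right) \frac{1}{-133 - 133 i \sqrt{133}}}\right) - \frac{8072}{23301} = \left(\frac{14859}{22826} - 6440 \left(\frac{133}{79} + \frac{133 i \sqrt{133}}{79}\right)\right) - \frac{8072}{23301} = \left(\frac{14859}{22826} - \left(\frac{856520}{79} + \frac{856520 i \sqrt{133}}{79}\right)\right) - \frac{8072}{23301} = \left(- \frac{19549751659}{1803254} - \frac{856520 i \sqrt{133}}{79}\right) - \frac{8072}{23301} = - \frac{455543319272647}{42017621454} - \frac{856520 i \sqrt{133}}{79}$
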